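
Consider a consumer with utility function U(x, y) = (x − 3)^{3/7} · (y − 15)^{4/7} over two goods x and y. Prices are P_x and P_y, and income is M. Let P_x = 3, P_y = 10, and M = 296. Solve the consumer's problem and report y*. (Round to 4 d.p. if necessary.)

MRS = (3/4)·(y−15)/(x−3). Tangency with P_x/P_y gives y−15 = (4/3)·(P_x/P_y)·(x−3).
After buying the subsistence bundle (3, 15), a share 3/7 of the remaining income goes to x: x* = 3 + 3/7·(M − 3P_x − 15P_y)/P_x.
Discretionary income = 296 − 3·3 − 15·10 = 137; y* = 15 + 4/7·137/10 = 22.8286.

y* = 22.8286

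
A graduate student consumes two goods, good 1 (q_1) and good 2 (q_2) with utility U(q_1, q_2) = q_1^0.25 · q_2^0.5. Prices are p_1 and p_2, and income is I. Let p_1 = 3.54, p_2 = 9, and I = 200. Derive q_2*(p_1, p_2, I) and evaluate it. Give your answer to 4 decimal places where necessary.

q_2* = 14.8148

The MRS is (1/2)·q_2/q_1. Set MRS = p_1/p_2.
So 0.25·p_2·q_2 = 0.5·p_1·q_1; combined with the budget, a share 1/3 of income goes to q_1.
Demand: q_1*(p_1,p_2,I) = 1/3·I/p_1 and q_2* = 2/3·I/p_2.
At p_1=3.54, p_2=9, I=200: q_2* = 2/3·200/9 = 14.8148.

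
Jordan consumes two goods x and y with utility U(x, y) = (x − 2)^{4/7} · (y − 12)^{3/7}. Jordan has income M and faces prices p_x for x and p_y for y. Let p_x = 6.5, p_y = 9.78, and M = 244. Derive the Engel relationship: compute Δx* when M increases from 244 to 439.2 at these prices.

MRS = (4/3)·(y−12)/(x−2). Tangency with p_x/p_y gives y−12 = (3/4)·(p_x/p_y)·(x−2).
After buying the subsistence bundle (2, 12), a share 4/7 of the remaining income goes to x: x* = 2 + 4/7·(M − 2p_x − 12p_y)/p_x.
Discretionary income = 244 − 2·6.5 − 12·9.78 = 113.64; x* = 2 + 4/7·113.64/6.5 = 11.9903.
At M' = 439.2: x* = 29.1508. Change: 29.1508 − 11.9903 = 17.1604.

Δx* = 17.1604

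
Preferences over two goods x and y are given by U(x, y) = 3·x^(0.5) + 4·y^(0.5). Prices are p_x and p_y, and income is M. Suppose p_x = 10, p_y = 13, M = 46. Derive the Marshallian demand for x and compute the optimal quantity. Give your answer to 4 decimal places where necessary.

x* = 1.943

MRS = MU_x/MU_y = (3/4)·(y/x)^(0.5). Set equal to p_x/p_y.
Hence y/x = ((4/3)·p_x/p_y)^(1/(0.5)), i.e. raised to the 2 power.
Substitute y = (y/x)·x into the budget: x* = M/(p_x + p_y·(y/x)).
Numerically y/x = 1.05194, so x* = 46/(10 + 13·1.05194) = 1.943.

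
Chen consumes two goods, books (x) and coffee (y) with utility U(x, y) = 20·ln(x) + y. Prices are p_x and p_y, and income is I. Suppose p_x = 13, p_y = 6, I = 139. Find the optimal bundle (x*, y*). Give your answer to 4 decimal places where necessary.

x* = 9.2308, y* = 3.1667

Set MRS = p_x/p_y: (20/x)/1 = p_x/p_y.
So x*(p_x,p_y) = 20·p_y/p_x, independent of income; and y* = (I − 20·p_y)/p_y.
At the given prices: x* = 20·6/13 = 9.2308, and y* = 3.1667.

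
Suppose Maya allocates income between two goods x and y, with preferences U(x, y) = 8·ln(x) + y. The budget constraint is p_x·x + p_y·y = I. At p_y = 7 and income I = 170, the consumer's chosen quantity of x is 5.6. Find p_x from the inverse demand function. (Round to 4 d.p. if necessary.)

p_x = 10

Set MRS = p_x/p_y: (8/x)/1 = p_x/p_y.
So x*(p_x,p_y) = 8·p_y/p_x, independent of income; and y* = (I − 8·p_y)/p_y.
Set x* = 5.6 in the demand function and solve for p_x: p_x = 10.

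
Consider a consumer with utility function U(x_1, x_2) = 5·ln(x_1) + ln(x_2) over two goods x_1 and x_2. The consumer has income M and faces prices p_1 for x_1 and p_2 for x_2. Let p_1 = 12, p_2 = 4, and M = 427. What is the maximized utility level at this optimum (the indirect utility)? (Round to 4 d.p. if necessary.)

Tangency: MRS = 5·x_2/x_1 = p_1/p_2.
Rearranging, p_2·x_2 = (1/5)·p_1·x_1. Substituting into the budget gives p_1·x_1·(1 + (1/5)) = M.
Demand: x_1*(p_1,p_2,M) = 5/6·M/p_1 and x_2* = 1/6·M/p_2.
At p_1=12, p_2=4, M=427: x_1* = 5/6·427/12 = 29.6528, x_2* = 17.7917.
Utility at the optimum: U(29.6528, 17.7917) = 19.8265.

V = 19.8265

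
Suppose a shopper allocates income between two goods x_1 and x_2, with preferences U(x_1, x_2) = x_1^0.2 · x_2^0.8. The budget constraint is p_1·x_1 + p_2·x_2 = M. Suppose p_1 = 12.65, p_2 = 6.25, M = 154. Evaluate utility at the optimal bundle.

Demand: x_1*(p_1,p_2,M) = 0.2·M/p_1 and x_2* = 0.8·M/p_2.
At p_1=12.65, p_2=6.25, M=154: x_1* = 0.2·154/12.65 = 2.4348, x_2* = 19.712.
Utility at the optimum: U(2.4348, 19.712) = 12.9741.

V = 12.9741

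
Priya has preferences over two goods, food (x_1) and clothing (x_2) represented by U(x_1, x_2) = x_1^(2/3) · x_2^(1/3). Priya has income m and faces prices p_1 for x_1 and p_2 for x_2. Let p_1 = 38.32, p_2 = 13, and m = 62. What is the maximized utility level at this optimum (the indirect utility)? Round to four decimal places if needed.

V = 1.2275

Tangency: MRS = 2·x_2/x_1 = p_1/p_2.
So 2/3·p_2·x_2 = 1/3·p_1·x_1; combined with the budget, a share 2/3 of income goes to x_1.
Demand: x_1*(p_1,p_2,m) = 2/3·m/p_1 and x_2* = 1/3·m/p_2.
At p_1=38.32, p_2=13, m=62: x_1* = 2/3·62/38.32 = 1.0786, x_2* = 1.5897.
Utility at the optimum: U(1.0786, 1.5897) = 1.2275.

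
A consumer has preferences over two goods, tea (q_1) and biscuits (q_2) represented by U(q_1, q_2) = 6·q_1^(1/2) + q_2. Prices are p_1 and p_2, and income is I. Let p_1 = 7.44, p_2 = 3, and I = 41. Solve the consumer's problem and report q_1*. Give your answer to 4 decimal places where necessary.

q_1* = 1.4633

Utility is quasi-linear in q_2; the FOC for q_1 is 3/√q_1 = p_1/p_2.
Solve: √q_1 = 3·p_2/p_1, so q_1*(p_1,p_2) = (3·p_2/p_1)², and q_2* = (I − p_1·q_1*)/p_2.
Plugging in: q_1* = (3·3/7.44)² = 1.4633.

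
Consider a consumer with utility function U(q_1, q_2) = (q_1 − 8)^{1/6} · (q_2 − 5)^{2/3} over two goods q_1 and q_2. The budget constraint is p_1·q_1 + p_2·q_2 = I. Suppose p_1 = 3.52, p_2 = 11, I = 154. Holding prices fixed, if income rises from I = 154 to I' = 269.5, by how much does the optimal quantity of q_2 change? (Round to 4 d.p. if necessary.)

This is Cobb-Douglas in (q_1−8, q_2−5): tangency gives 1/6·p_2·(q_2−5) = 2/3·p_1·(q_1−8).
After buying the subsistence bundle (8, 5), a share 0.2 of the remaining income goes to q_1: q_1* = 8 + 0.2·(I − 8p_1 − 5p_2)/p_1.
Discretionary income = 154 − 8·3.52 − 5·11 = 70.84; q_2* = 5 + 0.8·70.84/11 = 10.152.
At I' = 269.5: q_2* = 18.552. Change: 18.552 − 10.152 = 8.4.

Δq_2* = 8.4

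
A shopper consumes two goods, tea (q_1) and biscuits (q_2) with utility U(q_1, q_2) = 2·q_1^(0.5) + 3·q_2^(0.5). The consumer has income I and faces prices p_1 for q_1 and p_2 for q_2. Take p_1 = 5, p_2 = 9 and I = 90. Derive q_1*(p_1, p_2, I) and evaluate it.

q_1* = 8

MRS = MU_q_1/MU_q_2 = (2/3)·(q_2/q_1)^(0.5). Set equal to p_1/p_2.
Solve for the ratio: q_2/q_1 = [(3/2)·p_1/p_2]^(2).
Substitute q_2 = (q_2/q_1)·q_1 into the budget: q_1* = I/(p_1 + p_2·(q_2/q_1)).
Numerically q_2/q_1 = 0.694444, so q_1* = 90/(5 + 9·0.694444) = 8.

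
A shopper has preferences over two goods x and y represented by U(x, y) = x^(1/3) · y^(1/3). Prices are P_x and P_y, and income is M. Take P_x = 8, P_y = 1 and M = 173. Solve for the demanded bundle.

MU_x/MU_y = (1/3·y)/(1/3·x); tangency sets this equal to P_x/P_y.
Rearranging, P_y·y = P_x·x. Substituting into the budget gives P_x·x·(1 + 1) = M.
Demand: x*(P_x,P_y,M) = 0.5·M/P_x and y* = 0.5·M/P_y.
At P_x=8, P_y=1, M=173: x* = 0.5·173/8 = 10.8125, y* = 86.5.

x* = 10.8125, y* = 86.5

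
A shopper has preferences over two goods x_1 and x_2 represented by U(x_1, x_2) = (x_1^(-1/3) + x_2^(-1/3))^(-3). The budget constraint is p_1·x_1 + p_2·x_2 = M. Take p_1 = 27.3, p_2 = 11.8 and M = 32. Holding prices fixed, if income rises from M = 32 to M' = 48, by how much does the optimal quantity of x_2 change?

Δx_2* = 0.6071

MRS = MU_x_1/MU_x_2 = (x_2/x_1)^(4/3). Set equal to p_1/p_2.
Hence x_2/x_1 = (p_1/p_2)^(1/(4/3)), i.e. raised to the 0.75 power.
Substitute x_2 = (x_2/x_1)·x_1 into the budget: x_1* = M/(p_1 + p_2·(x_2/x_1)).
Numerically x_2/x_1 = 1.875903, so x_1* = 32/(27.3 + 11.8·1.875903) = 0.6473 and x_2* = 1.875903·0.6473 = 1.2143.
At M' = 48: x_2* = 1.8214. Change: 1.8214 − 1.2143 = 0.6071.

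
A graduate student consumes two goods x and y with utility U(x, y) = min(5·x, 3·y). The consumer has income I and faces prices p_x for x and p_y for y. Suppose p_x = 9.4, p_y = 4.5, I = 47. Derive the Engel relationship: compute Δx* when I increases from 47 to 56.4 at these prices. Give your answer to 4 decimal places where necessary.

Demand: x*(p_x,p_y,I) = 3·I/(3·p_x + 5·p_y), y* = 5·I/(3·p_x + 5·p_y).
Here 3·9.4 + 5·4.5 = 50.7, giving x* = 2.7811.
At I' = 56.4: x* = 3.3373. Change: 3.3373 − 2.7811 = 0.5562.

Δx* = 0.5562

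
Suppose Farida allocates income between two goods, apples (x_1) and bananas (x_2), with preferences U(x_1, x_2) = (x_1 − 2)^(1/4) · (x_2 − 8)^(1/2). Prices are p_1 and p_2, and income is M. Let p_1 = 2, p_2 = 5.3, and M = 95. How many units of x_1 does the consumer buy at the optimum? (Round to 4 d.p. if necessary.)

x_1* = 10.1

Let x_1' = x_1−2, x_2' = x_2−8. MRS = (1/2)·x_2'/x_1' = p_1/p_2.
After buying the subsistence bundle (2, 8), a share 1/3 of the remaining income goes to x_1: x_1* = 2 + 1/3·(M − 2p_1 − 8p_2)/p_1.
Discretionary income = 95 − 2·2 − 8·5.3 = 48.6; x_1* = 2 + 1/3·48.6/2 = 10.1.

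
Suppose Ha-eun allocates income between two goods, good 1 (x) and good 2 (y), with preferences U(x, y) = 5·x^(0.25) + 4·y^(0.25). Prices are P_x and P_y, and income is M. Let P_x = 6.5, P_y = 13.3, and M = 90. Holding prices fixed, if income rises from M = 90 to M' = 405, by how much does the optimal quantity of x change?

Numerically y/x = 0.285892, so x* = 90/(6.5 + 13.3·0.285892) = 8.7359.
At M' = 405: x* = 39.3114. Change: 39.3114 − 8.7359 = 30.5755.

Δx* = 30.5755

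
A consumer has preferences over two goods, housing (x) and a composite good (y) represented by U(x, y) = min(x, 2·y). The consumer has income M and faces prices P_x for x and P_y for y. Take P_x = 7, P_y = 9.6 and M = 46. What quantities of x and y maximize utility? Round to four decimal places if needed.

x* = 3.8983, y* = 1.9492

With perfect complements, no substitution: consume in ratio x:y = 2:1.
Budget: P_x·x + P_y·(1/2)·x = M, so (2·P_x + P_y)·x = 2·M.
Demand: x*(P_x,P_y,M) = 2·M/(2·P_x + P_y), y* = M/(2·P_x + P_y).
Here 2·7 + 9.6 = 23.6, giving x* = 3.8983 and y* = 1.9492.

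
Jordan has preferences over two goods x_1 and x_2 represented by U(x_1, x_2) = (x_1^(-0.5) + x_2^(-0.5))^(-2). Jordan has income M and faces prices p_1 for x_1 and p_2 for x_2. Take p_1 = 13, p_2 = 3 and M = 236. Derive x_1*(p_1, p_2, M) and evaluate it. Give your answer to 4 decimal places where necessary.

x_1* = 11.2521

MRS = MU_x_1/MU_x_2 = (x_2/x_1)^(1.5). Set equal to p_1/p_2.
Solve for the ratio: x_2/x_1 = [p_1/p_2]^(2/3).
With the ratio pinned down, the budget gives x_1* = M/(p_1 + p_2·(x_2/x_1)) and x_2* = (x_2/x_1)·x_1*.
Numerically x_2/x_1 = 2.657958, so x_1* = 236/(13 + 3·2.657958) = 11.2521.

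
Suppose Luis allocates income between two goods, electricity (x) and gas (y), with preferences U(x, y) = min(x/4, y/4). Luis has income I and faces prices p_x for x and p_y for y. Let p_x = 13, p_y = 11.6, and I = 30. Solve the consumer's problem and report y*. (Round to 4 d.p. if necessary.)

Leontief preferences: the optimum is at the kink where x/4 = y/4, i.e. y = x.
Budget: p_x·x + p_y·x = I, so (4·p_x + 4·p_y)·x = 4·I.
Demand: x*(p_x,p_y,I) = 4·I/(4·p_x + 4·p_y), y* = 4·I/(4·p_x + 4·p_y).
Here 4·13 + 4·11.6 = 98.4, giving y* = 1.2195.

y* = 1.2195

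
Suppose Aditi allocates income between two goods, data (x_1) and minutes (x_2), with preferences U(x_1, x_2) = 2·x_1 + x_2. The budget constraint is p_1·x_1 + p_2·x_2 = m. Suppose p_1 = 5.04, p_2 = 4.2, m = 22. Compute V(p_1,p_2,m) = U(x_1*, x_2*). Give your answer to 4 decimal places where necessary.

Linear utility — the consumer picks whichever good has higher MU/price: 2/5.04 = 0.3968 vs 1/4.2 = 0.2381.
x_1 gives more utility per dollar, so spend all income on x_1: x_1* = m/p_1, x_2* = 0.
Numerically: x_1* = 4.3651, x_2* = 0.
Utility at the optimum: U(4.3651, 0) = 8.7302.

V = 8.7302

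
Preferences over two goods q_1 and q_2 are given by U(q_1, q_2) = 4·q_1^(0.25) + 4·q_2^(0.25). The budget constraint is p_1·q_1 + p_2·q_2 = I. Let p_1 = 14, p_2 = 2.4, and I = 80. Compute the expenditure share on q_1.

share on q_1 = 0.3571

MU_q_1 ∝ 4·q_1^(-0.75), MU_q_2 ∝ 4·q_2^(-0.75), so MRS = (q_2/q_1)^(0.75) = p_1/p_2.
Hence q_2/q_1 = (p_1/p_2)^(1/(0.75)), i.e. raised to the 4/3 power.
Substitute q_2 = (q_2/q_1)·q_1 into the budget: q_1* = I/(p_1 + p_2·(q_2/q_1)).
Numerically q_2/q_1 = 10.5008, so q_1* = 80/(14 + 2.4·10.5008) = 2.0407 and q_2* = 10.5008·2.0407 = 21.4292.
Expenditure on q_1: 14·2.0407 = 28.57; share = 0.3571.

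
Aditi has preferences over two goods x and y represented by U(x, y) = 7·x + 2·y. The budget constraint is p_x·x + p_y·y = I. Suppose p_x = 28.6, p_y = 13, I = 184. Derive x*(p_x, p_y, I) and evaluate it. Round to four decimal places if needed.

x* = 6.4336

x gives more utility per dollar, so spend all income on x: x* = I/p_x, y* = 0.
Numerically: x* = 6.4336, y* = 0.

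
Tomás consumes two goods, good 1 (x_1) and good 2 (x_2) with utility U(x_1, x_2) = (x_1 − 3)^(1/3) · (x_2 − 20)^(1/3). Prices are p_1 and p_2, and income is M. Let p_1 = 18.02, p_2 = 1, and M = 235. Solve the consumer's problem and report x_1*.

Substituting into the budget: x_1* = 3 + 0.5·(M − 3·p_1 − 20·p_2)/p_1, and x_2* = 20 + 0.5·(…)/p_2.
Discretionary income = 235 − 3·18.02 − 20·1 = 160.94; x_1* = 3 + 0.5·160.94/18.02 = 7.4656.

x_1* = 7.4656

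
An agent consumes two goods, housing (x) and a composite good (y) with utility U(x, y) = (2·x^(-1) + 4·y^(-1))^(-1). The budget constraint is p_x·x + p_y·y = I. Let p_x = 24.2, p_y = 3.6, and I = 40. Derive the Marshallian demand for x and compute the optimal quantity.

x* = 1.0695

MU_x ∝ 2·x^(-2), MU_y ∝ 4·y^(-2), so MRS = (1/2)·(y/x)^(2) = p_x/p_y.
Hence y/x = (2·p_x/p_y)^(1/(2)), i.e. raised to the 0.5 power.
With the ratio pinned down, the budget gives x* = I/(p_x + p_y·(y/x)) and y* = (y/x)·x*.
Numerically y/x = 3.666667, so x* = 40/(24.2 + 3.6·3.666667) = 1.0695.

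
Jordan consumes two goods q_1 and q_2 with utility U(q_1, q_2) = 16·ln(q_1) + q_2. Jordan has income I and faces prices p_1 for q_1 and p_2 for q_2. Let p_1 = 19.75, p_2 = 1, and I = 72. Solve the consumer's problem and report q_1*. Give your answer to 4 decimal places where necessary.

q_1* = 0.8101

Set MRS = p_1/p_2: (16/q_1)/1 = p_1/p_2.
So q_1*(p_1,p_2) = 16·p_2/p_1, independent of income; and q_2* = (I − 16·p_2)/p_2.
At the given prices: q_1* = 16·1/19.75 = 0.8101.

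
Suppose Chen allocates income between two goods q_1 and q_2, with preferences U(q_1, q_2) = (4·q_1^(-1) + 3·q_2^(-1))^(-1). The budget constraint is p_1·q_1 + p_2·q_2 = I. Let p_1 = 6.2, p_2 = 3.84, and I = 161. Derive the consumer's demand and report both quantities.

q_1* = 15.4427, q_2* = 16.9936

From the CES first-order condition, (4/3)·(q_2/q_1)^(2) = p_1/p_2.
Hence q_2/q_1 = ((3/4)·p_1/p_2)^(1/(2)), i.e. raised to the 0.5 power.
With the ratio pinned down, the budget gives q_1* = I/(p_1 + p_2·(q_2/q_1)) and q_2* = (q_2/q_1)·q_1*.
Numerically q_2/q_1 = 1.100426, so q_1* = 161/(6.2 + 3.84·1.100426) = 15.4427 and q_2* = 1.100426·15.4427 = 16.9936.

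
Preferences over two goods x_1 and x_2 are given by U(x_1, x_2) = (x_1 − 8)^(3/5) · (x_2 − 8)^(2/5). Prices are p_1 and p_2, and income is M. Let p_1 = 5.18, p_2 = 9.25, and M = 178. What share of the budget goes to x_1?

Discretionary income = 178 − 8·5.18 − 8·9.25 = 62.56; x_1* = 8 + 0.6·62.56/5.18 = 15.2463; x_2* = 8 + 0.4·62.56/9.25 = 10.7053.
Expenditure on x_1: 5.18·15.2463 = 78.976; share = 0.4437.

share on x_1 = 0.4437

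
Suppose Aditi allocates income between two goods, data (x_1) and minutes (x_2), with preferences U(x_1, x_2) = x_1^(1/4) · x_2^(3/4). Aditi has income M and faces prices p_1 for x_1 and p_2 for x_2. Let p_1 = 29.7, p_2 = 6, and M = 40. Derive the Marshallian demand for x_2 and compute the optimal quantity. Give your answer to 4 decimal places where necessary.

At p_1=29.7, p_2=6, M=40: x_2* = 0.75·40/6 = 5.

x_2* = 5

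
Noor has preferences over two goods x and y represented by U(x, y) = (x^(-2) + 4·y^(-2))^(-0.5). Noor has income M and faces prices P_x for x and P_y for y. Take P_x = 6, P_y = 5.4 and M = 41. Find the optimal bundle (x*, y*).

MRS = MU_x/MU_y = (1/4)·(y/x)^(3). Set equal to P_x/P_y.
Solve for the ratio: y/x = [4·P_x/P_y]^(1/3).
Substitute y = (y/x)·x into the budget: x* = M/(P_x + P_y·(y/x)).
Numerically y/x = 1.644141, so x* = 41/(6 + 5.4·1.644141) = 2.7557 and y* = 1.644141·2.7557 = 4.5307.

x* = 2.7557, y* = 4.5307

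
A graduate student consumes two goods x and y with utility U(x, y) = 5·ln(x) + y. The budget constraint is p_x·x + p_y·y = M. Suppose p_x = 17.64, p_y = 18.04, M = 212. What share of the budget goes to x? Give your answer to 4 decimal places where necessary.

Set MRS = p_x/p_y: (5/x)/1 = p_x/p_y.
So x*(p_x,p_y) = 5·p_y/p_x, independent of income; and y* = (M − 5·p_y)/p_y.
At the given prices: x* = 5·18.04/17.64 = 5.1134, and y* = 6.7517.
Expenditure on x: 17.64·5.1134 = 90.2; share = 0.4255.

share on x = 0.4255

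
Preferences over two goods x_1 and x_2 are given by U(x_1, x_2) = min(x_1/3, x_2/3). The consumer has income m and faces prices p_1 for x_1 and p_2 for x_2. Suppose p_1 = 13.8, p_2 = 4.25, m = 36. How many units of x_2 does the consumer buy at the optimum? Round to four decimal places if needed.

With perfect complements, no substitution: consume in ratio x_1:x_2 = 3:3.
Budget: p_1·x_1 + p_2·x_1 = m, so (3·p_1 + 3·p_2)·x_1 = 3·m.
Demand: x_1*(p_1,p_2,m) = 3·m/(3·p_1 + 3·p_2), x_2* = 3·m/(3·p_1 + 3·p_2).
Here 3·13.8 + 3·4.25 = 54.15, giving x_2* = 1.9945.

x_2* = 1.9945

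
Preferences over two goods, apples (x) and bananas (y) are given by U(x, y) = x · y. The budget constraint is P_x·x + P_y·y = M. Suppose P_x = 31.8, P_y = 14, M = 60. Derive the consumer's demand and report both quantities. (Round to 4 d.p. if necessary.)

x* = 0.9434, y* = 2.1429

MU_x/MU_y = (y)/(x); tangency sets this equal to P_x/P_y.
Rearranging, P_y·y = P_x·x. Substituting into the budget gives P_x·x·(1 + 1) = M.
Demand: x*(P_x,P_y,M) = 0.5·M/P_x and y* = 0.5·M/P_y.
At P_x=31.8, P_y=14, M=60: x* = 0.5·60/31.8 = 0.9434, y* = 2.1429.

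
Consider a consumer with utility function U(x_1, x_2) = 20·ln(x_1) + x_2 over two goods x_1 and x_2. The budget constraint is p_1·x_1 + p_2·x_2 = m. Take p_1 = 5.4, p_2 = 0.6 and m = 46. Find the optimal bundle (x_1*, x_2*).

x_1* = 2.2222, x_2* = 56.6667

MU_x_1 = 20/x_1, MU_x_2 = 1. Tangency: 20/x_1 = p_1/p_2.
So x_1*(p_1,p_2) = 20·p_2/p_1, independent of income; and x_2* = (m − 20·p_2)/p_2.
At the given prices: x_1* = 20·0.6/5.4 = 2.2222, and x_2* = 56.6667.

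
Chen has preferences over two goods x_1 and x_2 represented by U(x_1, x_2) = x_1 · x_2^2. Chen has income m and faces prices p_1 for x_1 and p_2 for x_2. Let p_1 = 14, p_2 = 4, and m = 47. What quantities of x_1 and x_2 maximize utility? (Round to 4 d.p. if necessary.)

x_1* = 1.119, x_2* = 7.8333

Tangency: MRS = (1/2)·x_2/x_1 = p_1/p_2.
So p_2·x_2 = 2·p_1·x_1; combined with the budget, a share 1/3 of income goes to x_1.
Demand: x_1*(p_1,p_2,m) = 1/3·m/p_1 and x_2* = 2/3·m/p_2.
At p_1=14, p_2=4, m=47: x_1* = 1/3·47/14 = 1.119, x_2* = 7.8333.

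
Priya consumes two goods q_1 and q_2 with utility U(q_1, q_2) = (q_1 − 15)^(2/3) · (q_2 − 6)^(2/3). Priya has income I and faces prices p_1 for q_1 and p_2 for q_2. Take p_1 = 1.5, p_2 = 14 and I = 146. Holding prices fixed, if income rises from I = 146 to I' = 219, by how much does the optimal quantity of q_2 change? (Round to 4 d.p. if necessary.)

Δq_2* = 2.6071

After buying the subsistence bundle (15, 6), a share 0.5 of the remaining income goes to q_1: q_1* = 15 + 0.5·(I − 15p_1 − 6p_2)/p_1.
Discretionary income = 146 − 15·1.5 − 6·14 = 39.5; q_2* = 6 + 0.5·39.5/14 = 7.4107.
At I' = 219: q_2* = 10.0179. Change: 10.0179 − 7.4107 = 2.6071.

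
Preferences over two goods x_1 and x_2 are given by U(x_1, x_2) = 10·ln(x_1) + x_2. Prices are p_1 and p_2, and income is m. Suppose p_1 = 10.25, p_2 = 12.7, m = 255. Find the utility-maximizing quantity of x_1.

MU_x_1 = 10/x_1, MU_x_2 = 1. Tangency: 10/x_1 = p_1/p_2.
So x_1*(p_1,p_2) = 10·p_2/p_1, independent of income; and x_2* = (m − 10·p_2)/p_2.
At the given prices: x_1* = 10·12.7/10.25 = 12.3902.

x_1* = 12.3902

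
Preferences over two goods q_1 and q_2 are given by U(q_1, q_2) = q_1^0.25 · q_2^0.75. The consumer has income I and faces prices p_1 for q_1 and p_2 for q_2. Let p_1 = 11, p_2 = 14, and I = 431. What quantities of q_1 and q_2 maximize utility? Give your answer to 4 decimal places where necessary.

The MRS is (1/3)·q_2/q_1. Set MRS = p_1/p_2.
So 0.25·p_2·q_2 = 0.75·p_1·q_1; combined with the budget, a share 0.25 of income goes to q_1.
Demand: q_1*(p_1,p_2,I) = 0.25·I/p_1 and q_2* = 0.75·I/p_2.
At p_1=11, p_2=14, I=431: q_1* = 0.25·431/11 = 9.7955, q_2* = 23.0893.

q_1* = 9.7955, q_2* = 23.0893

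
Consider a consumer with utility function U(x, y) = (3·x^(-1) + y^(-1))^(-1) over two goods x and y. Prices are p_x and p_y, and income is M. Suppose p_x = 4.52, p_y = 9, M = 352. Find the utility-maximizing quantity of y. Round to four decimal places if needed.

Substitute y = (y/x)·x into the budget: x* = M/(p_x + p_y·(y/x)).
Numerically y/x = 0.409155, so x* = 352/(4.52 + 9·0.409155) = 42.9143 and y* = 0.409155·42.9143 = 17.5586.

y* = 17.5586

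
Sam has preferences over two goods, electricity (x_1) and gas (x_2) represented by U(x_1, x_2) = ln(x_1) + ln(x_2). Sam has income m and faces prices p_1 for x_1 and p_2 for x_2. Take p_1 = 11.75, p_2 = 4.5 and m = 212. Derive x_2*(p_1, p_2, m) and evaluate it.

Tangency: MRS = x_2/x_1 = p_1/p_2.
Rearranging, p_2·x_2 = p_1·x_1. Substituting into the budget gives p_1·x_1·(1 + 1) = m.
Demand: x_1*(p_1,p_2,m) = 0.5·m/p_1 and x_2* = 0.5·m/p_2.
At p_1=11.75, p_2=4.5, m=212: x_2* = 0.5·212/4.5 = 23.5556.

x_2* = 23.5556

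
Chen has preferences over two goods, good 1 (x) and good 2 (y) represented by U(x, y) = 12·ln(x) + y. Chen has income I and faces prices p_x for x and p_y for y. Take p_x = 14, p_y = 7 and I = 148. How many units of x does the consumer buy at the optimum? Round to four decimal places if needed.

So x*(p_x,p_y) = 12·p_y/p_x, independent of income; and y* = (I − 12·p_y)/p_y.
At the given prices: x* = 12·7/14 = 6.

x* = 6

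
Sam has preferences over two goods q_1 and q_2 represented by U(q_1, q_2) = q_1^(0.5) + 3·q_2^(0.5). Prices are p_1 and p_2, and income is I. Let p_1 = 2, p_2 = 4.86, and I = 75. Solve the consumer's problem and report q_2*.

MU_q_1 ∝ q_1^(-0.5), MU_q_2 ∝ 3·q_2^(-0.5), so MRS = (1/3)·(q_2/q_1)^(0.5) = p_1/p_2.
Hence q_2/q_1 = (3·p_1/p_2)^(1/(0.5)), i.e. raised to the 2 power.
Substitute q_2 = (q_2/q_1)·q_1 into the budget: q_1* = I/(p_1 + p_2·(q_2/q_1)).
Numerically q_2/q_1 = 1.524158, so q_1* = 75/(2 + 4.86·1.524158) = 7.9724 and q_2* = 1.524158·7.9724 = 12.1513.

q_2* = 12.1513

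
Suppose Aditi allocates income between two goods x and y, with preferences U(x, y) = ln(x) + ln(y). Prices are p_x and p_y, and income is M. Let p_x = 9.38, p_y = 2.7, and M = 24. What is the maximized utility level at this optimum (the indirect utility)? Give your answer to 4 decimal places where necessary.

V = 1.738

MU_x/MU_y = (y)/(x); tangency sets this equal to p_x/p_y.
Rearranging, p_y·y = p_x·x. Substituting into the budget gives p_x·x·(1 + 1) = M.
Demand: x*(p_x,p_y,M) = 0.5·M/p_x and y* = 0.5·M/p_y.
At p_x=9.38, p_y=2.7, M=24: x* = 0.5·24/9.38 = 1.2793, y* = 4.4444.
Utility at the optimum: U(1.2793, 4.4444) = 1.738.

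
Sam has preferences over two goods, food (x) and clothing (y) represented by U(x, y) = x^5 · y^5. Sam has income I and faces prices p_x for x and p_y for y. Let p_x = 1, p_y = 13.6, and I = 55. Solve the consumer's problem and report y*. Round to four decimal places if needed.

MU_x/MU_y = (5·y)/(5·x); tangency sets this equal to p_x/p_y.
Rearranging, p_y·y = p_x·x. Substituting into the budget gives p_x·x·(1 + 1) = I.
Demand: x*(p_x,p_y,I) = 0.5·I/p_x and y* = 0.5·I/p_y.
At p_x=1, p_y=13.6, I=55: y* = 0.5·55/13.6 = 2.0221.

y* = 2.0221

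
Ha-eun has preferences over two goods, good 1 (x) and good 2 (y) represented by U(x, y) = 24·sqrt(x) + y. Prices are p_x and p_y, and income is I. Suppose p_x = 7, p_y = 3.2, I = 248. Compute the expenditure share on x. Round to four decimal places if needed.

MU_x = 12/√x, MU_y = 1. Tangency: 12/√x = p_x/p_y.
Solve: √x = 12·p_y/p_x, so x*(p_x,p_y) = (12·p_y/p_x)², and y* = (I − p_x·x*)/p_y.
Plugging in: x* = (12·3.2/7)² = 30.0931, y* = 11.6714.
Expenditure on x: 7·30.0931 = 210.6514; share = 0.8494.

share on x = 0.8494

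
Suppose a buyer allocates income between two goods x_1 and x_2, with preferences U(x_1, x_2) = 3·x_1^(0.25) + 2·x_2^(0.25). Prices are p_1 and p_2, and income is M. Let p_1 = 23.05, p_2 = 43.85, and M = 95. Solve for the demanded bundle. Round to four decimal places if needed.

x_1* = 2.8037, x_2* = 0.6927

MRS = MU_x_1/MU_x_2 = (3/2)·(x_2/x_1)^(0.75). Set equal to p_1/p_2.
Hence x_2/x_1 = ((2/3)·p_1/p_2)^(1/(0.75)), i.e. raised to the 4/3 power.
Substitute x_2 = (x_2/x_1)·x_1 into the budget: x_1* = M/(p_1 + p_2·(x_2/x_1)).
Numerically x_2/x_1 = 0.247066, so x_1* = 95/(23.05 + 43.85·0.247066) = 2.8037 and x_2* = 0.247066·2.8037 = 0.6927.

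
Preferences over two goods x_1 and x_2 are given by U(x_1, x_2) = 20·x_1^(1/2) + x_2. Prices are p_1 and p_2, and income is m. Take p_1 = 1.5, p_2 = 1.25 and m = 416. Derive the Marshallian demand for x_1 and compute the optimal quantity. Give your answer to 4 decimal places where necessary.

Solve: √x_1 = 10·p_2/p_1, so x_1*(p_1,p_2) = (10·p_2/p_1)², and x_2* = (m − p_1·x_1*)/p_2.
Plugging in: x_1* = (10·1.25/1.5)² = 69.4444.

x_1* = 69.4444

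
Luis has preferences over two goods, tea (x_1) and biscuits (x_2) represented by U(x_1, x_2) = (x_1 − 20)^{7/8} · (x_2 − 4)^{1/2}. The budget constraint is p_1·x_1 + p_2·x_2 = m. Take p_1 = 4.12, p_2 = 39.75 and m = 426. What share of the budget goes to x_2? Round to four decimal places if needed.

share on x_2 = 0.5308

After buying the subsistence bundle (20, 4), a share 7/11 of the remaining income goes to x_1: x_1* = 20 + 7/11·(m − 20p_1 − 4p_2)/p_1.
Discretionary income = 426 − 20·4.12 − 4·39.75 = 184.6; x_1* = 20 + 7/11·184.6/4.12 = 48.5128; x_2* = 4 + 4/11·184.6/39.75 = 5.6887.
Expenditure on x_2: 39.75·5.6887 = 226.1273; share = 0.5308.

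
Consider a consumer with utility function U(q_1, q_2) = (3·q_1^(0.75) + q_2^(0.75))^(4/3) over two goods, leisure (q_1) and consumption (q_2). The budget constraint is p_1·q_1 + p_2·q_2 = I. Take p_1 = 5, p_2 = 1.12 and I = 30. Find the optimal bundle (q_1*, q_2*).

MRS = MU_q_1/MU_q_2 = 3·(q_2/q_1)^(0.25). Set equal to p_1/p_2.
Hence q_2/q_1 = ((1/3)·p_1/p_2)^(1/(0.25)), i.e. raised to the 4 power.
With the ratio pinned down, the budget gives q_1* = I/(p_1 + p_2·(q_2/q_1)) and q_2* = (q_2/q_1)·q_1*.
Numerically q_2/q_1 = 4.903689, so q_1* = 30/(5 + 1.12·4.903689) = 2.8593 and q_2* = 4.903689·2.8593 = 14.021.

q_1* = 2.8593, q_2* = 14.021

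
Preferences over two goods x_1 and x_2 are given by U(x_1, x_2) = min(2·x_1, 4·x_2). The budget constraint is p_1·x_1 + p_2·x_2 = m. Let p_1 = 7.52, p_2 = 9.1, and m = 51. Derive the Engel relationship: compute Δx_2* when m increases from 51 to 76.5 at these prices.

Δx_2* = 1.0563

Leontief preferences: the optimum is at the kink where x_1/4 = x_2/2, i.e. x_2 = (1/2)·x_1.
Budget: p_1·x_1 + p_2·(1/2)·x_1 = m, so (4·p_1 + 2·p_2)·x_1 = 4·m.
Demand: x_1*(p_1,p_2,m) = 4·m/(4·p_1 + 2·p_2), x_2* = 2·m/(4·p_1 + 2·p_2).
Here 4·7.52 + 2·9.1 = 48.28, giving x_2* = 2.1127.
At m' = 76.5: x_2* = 3.169. Change: 3.169 − 2.1127 = 1.0563.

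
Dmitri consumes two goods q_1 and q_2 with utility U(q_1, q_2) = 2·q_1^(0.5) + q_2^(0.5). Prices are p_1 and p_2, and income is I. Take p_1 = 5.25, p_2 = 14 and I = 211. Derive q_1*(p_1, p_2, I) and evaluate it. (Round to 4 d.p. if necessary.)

q_1* = 36.7456

MRS = MU_q_1/MU_q_2 = 2·(q_2/q_1)^(0.5). Set equal to p_1/p_2.
Hence q_2/q_1 = ((1/2)·p_1/p_2)^(1/(0.5)), i.e. raised to the 2 power.
Substitute q_2 = (q_2/q_1)·q_1 into the budget: q_1* = I/(p_1 + p_2·(q_2/q_1)).
Numerically q_2/q_1 = 0.035156, so q_1* = 211/(5.25 + 14·0.035156) = 36.7456.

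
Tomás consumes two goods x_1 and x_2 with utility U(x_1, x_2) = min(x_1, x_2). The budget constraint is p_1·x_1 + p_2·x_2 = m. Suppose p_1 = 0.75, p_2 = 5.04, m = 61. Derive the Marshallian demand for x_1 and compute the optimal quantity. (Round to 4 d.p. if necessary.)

x_1* = 10.5354

Demand: x_1*(p_1,p_2,m) = m/(p_1 + p_2), x_2* = m/(p_1 + p_2).
Here 0.75 + 5.04 = 5.79, giving x_1* = 10.5354.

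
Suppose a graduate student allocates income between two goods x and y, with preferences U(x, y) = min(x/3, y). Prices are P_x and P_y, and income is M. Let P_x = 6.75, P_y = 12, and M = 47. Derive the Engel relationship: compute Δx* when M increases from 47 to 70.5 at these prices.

With perfect complements, no substitution: consume in ratio x:y = 3:1.
Budget: P_x·x + P_y·(1/3)·x = M, so (3·P_x + P_y)·x = 3·M.
Demand: x*(P_x,P_y,M) = 3·M/(3·P_x + P_y), y* = M/(3·P_x + P_y).
Here 3·6.75 + 12 = 32.25, giving x* = 4.3721.
At M' = 70.5: x* = 6.5581. Change: 6.5581 − 4.3721 = 2.186.

Δx* = 2.186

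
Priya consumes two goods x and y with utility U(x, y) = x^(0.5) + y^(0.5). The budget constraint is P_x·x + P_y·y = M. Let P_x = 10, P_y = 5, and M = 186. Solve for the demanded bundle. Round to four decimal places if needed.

x* = 6.2, y* = 24.8

From the CES first-order condition, (y/x)^(0.5) = P_x/P_y.
Solve for the ratio: y/x = [P_x/P_y]^(2).
Substitute y = (y/x)·x into the budget: x* = M/(P_x + P_y·(y/x)).
Numerically y/x = 4, so x* = 186/(10 + 5·4) = 6.2 and y* = 4·6.2 = 24.8.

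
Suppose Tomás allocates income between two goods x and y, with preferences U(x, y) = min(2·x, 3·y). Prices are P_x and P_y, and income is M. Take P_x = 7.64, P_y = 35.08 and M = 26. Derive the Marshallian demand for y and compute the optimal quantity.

With perfect complements, no substitution: consume in ratio x:y = 3:2.
Budget: P_x·x + P_y·(2/3)·x = M, so (3·P_x + 2·P_y)·x = 3·M.
Demand: x*(P_x,P_y,M) = 3·M/(3·P_x + 2·P_y), y* = 2·M/(3·P_x + 2·P_y).
Here 3·7.64 + 2·35.08 = 93.08, giving y* = 0.5587.

y* = 0.5587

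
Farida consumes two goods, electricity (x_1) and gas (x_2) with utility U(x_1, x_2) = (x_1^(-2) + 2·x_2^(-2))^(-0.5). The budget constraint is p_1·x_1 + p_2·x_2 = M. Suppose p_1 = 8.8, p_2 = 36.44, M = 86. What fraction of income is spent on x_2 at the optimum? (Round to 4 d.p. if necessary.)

MU_x_1 ∝ x_1^(-3), MU_x_2 ∝ 2·x_2^(-3), so MRS = (1/2)·(x_2/x_1)^(3) = p_1/p_2.
Solve for the ratio: x_2/x_1 = [2·p_1/p_2]^(1/3).
With the ratio pinned down, the budget gives x_1* = M/(p_1 + p_2·(x_2/x_1)) and x_2* = (x_2/x_1)·x_1*.
Numerically x_2/x_1 = 0.784594, so x_1* = 86/(8.8 + 36.44·0.784594) = 2.3 and x_2* = 0.784594·2.3 = 1.8046.
Expenditure on x_2: 36.44·1.8046 = 65.7596; share = 0.7646.

share on x_2 = 0.7646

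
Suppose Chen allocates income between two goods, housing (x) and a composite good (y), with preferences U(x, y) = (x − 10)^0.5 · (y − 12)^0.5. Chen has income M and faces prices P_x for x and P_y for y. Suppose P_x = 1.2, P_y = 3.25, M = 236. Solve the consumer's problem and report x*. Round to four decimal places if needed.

This is Cobb-Douglas in (x−10, y−12): tangency gives 0.5·P_y·(y−12) = 0.5·P_x·(x−10).
Substituting into the budget: x* = 10 + 0.5·(M − 10·P_x − 12·P_y)/P_x, and y* = 12 + 0.5·(…)/P_y.
Discretionary income = 236 − 10·1.2 − 12·3.25 = 185; x* = 10 + 0.5·185/1.2 = 87.0833.

x* = 87.0833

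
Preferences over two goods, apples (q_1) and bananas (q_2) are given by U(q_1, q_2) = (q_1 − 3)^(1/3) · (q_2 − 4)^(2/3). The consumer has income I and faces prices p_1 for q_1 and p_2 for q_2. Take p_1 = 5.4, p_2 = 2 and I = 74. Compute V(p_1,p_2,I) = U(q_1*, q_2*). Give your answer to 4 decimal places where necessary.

V = 9.4619

MRS = (1/2)·(q_2−4)/(q_1−3). Tangency with p_1/p_2 gives q_2−4 = 2·(p_1/p_2)·(q_1−3).
Substituting into the budget: q_1* = 3 + 1/3·(I − 3·p_1 − 4·p_2)/p_1, and q_2* = 4 + 2/3·(…)/p_2.
Discretionary income = 74 − 3·5.4 − 4·2 = 49.8; q_1* = 3 + 1/3·49.8/5.4 = 6.0741; q_2* = 4 + 2/3·49.8/2 = 20.6.
Utility at the optimum: U(6.0741, 20.6) = 9.4619.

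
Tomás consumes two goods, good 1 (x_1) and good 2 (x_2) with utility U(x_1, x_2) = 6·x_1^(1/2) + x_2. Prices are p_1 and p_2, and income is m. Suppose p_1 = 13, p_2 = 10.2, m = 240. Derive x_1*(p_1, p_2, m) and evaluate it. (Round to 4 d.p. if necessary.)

Thus x_1* = (3·p_2/p_1)² — independent of m — with the rest of income spent on x_2.
Plugging in: x_1* = (3·10.2/13)² = 5.5406.

x_1* = 5.5406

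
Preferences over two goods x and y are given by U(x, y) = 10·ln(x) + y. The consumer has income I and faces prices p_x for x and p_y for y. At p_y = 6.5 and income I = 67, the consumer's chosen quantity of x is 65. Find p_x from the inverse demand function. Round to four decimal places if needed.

MU_x = 10/x, MU_y = 1. Tangency: 10/x = p_x/p_y.
So x*(p_x,p_y) = 10·p_y/p_x, independent of income; and y* = (I − 10·p_y)/p_y.
Set x* = 65 in the demand function and solve for p_x: p_x = 1.

p_x = 1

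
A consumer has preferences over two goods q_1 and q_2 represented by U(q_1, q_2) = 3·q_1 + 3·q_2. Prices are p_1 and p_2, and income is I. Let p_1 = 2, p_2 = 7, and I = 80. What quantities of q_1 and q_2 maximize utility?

q_1* = 40, q_2* = 0

Linear utility — the consumer picks whichever good has higher MU/price: 3/2 = 1.5 vs 3/7 = 0.4286.
q_1 gives more utility per dollar, so spend all income on q_1: q_1* = I/p_1, q_2* = 0.
Numerically: q_1* = 40, q_2* = 0.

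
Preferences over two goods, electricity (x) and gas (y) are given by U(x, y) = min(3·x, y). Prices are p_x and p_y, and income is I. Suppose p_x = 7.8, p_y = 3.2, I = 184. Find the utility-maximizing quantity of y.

y* = 31.7241

Demand: x*(p_x,p_y,I) = I/(p_x + 3·p_y), y* = 3·I/(p_x + 3·p_y).
Here 7.8 + 3·3.2 = 17.4, giving y* = 31.7241.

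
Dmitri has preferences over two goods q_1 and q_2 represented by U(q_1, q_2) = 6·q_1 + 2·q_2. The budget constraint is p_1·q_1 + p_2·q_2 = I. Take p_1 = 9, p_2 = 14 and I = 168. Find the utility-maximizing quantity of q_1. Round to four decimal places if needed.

Perfect substitutes: compare marginal utility per dollar. 6/p_1 vs 2/p_2 → 0.6667 vs 0.1429.
q_1 gives more utility per dollar, so spend all income on q_1: q_1* = I/p_1, q_2* = 0.
Numerically: q_1* = 18.6667, q_2* = 0.

q_1* = 18.6667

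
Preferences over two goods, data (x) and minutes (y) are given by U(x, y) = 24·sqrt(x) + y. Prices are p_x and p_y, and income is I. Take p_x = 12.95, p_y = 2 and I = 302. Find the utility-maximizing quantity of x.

x* = 3.4347

Thus x* = (12·p_y/p_x)² — independent of I — with the rest of income spent on y.
Plugging in: x* = (12·2/12.95)² = 3.4347.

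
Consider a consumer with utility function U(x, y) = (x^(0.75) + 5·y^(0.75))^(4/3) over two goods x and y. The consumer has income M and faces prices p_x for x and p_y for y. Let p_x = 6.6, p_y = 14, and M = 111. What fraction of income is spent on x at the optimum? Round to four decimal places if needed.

From the CES first-order condition, (1/5)·(y/x)^(0.25) = p_x/p_y.
Solve for the ratio: y/x = [5·p_x/p_y]^(4).
Substitute y = (y/x)·x into the budget: x* = M/(p_x + p_y·(y/x)).
Numerically y/x = 30.870497, so x* = 111/(6.6 + 14·30.870497) = 0.253 and y* = 30.870497·0.253 = 7.8093.
Expenditure on x: 6.6·0.253 = 1.6696; share = 0.015.

share on x = 0.015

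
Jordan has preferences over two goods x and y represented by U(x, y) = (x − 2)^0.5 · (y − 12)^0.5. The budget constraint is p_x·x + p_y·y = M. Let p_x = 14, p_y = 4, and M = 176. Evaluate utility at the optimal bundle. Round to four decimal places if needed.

Let x' = x−2, y' = y−12. MRS = y'/x' = p_x/p_y.
Substituting into the budget: x* = 2 + 0.5·(M − 2·p_x − 12·p_y)/p_x, and y* = 12 + 0.5·(…)/p_y.
Discretionary income = 176 − 2·14 − 12·4 = 100; x* = 2 + 0.5·100/14 = 5.5714; y* = 12 + 0.5·100/4 = 24.5.
Utility at the optimum: U(5.5714, 24.5) = 6.6815.

V = 6.6815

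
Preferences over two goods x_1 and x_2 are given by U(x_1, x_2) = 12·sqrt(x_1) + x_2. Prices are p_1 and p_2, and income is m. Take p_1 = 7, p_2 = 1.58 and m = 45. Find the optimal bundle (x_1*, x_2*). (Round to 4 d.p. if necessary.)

x_1* = 1.8341, x_2* = 20.3553

Solve: √x_1 = 6·p_2/p_1, so x_1*(p_1,p_2) = (6·p_2/p_1)², and x_2* = (m − p_1·x_1*)/p_2.
Plugging in: x_1* = (6·1.58/7)² = 1.8341, x_2* = 20.3553.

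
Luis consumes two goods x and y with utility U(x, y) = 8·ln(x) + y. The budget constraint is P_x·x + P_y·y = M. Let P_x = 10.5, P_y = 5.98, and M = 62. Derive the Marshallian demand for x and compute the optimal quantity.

Set MRS = P_x/P_y: (8/x)/1 = P_x/P_y.
So x*(P_x,P_y) = 8·P_y/P_x, independent of income; and y* = (M − 8·P_y)/P_y.
At the given prices: x* = 8·5.98/10.5 = 4.5562.

x* = 4.5562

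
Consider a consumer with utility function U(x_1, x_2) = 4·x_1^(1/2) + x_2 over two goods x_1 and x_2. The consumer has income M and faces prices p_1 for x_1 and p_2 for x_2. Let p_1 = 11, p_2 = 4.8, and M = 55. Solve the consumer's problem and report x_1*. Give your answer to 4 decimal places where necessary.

x_1* = 0.7617

MU_x_1 = 2/√x_1, MU_x_2 = 1. Tangency: 2/√x_1 = p_1/p_2.
Thus x_1* = (2·p_2/p_1)² — independent of M — with the rest of income spent on x_2.
Plugging in: x_1* = (2·4.8/11)² = 0.7617.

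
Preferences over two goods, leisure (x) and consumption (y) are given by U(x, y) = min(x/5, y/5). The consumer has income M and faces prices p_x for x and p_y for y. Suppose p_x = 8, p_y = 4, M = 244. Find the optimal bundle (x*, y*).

x* = 20.3333, y* = 20.3333

Here 5·8 + 5·4 = 60, giving x* = 20.3333 and y* = 20.3333.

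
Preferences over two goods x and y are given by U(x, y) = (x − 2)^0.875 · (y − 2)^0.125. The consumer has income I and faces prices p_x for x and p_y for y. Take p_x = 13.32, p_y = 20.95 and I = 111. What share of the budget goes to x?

share on x = 0.5747

After buying the subsistence bundle (2, 2), a share 0.875 of the remaining income goes to x: x* = 2 + 0.875·(I − 2p_x − 2p_y)/p_x.
Discretionary income = 111 − 2·13.32 − 2·20.95 = 42.46; x* = 2 + 0.875·42.46/13.32 = 4.7892; y* = 2 + 0.125·42.46/20.95 = 2.2533.
Expenditure on x: 13.32·4.7892 = 63.7925; share = 0.5747.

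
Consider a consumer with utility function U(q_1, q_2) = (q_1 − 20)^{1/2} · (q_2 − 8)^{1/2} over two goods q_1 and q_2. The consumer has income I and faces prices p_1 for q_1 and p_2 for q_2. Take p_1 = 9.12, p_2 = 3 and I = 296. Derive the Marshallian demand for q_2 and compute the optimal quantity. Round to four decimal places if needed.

MRS = (q_2−8)/(q_1−20). Tangency with p_1/p_2 gives q_2−8 = (p_1/p_2)·(q_1−20).
Substituting into the budget: q_1* = 20 + 0.5·(I − 20·p_1 − 8·p_2)/p_1, and q_2* = 8 + 0.5·(…)/p_2.
Discretionary income = 296 − 20·9.12 − 8·3 = 89.6; q_2* = 8 + 0.5·89.6/3 = 22.9333.

q_2* = 22.9333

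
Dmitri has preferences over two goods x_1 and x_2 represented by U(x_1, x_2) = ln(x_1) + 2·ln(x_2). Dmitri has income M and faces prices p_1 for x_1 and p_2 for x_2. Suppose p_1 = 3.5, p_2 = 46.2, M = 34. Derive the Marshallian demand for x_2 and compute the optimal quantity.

x_2* = 0.4906

MU_x_1/MU_x_2 = (x_2)/(2·x_1); tangency sets this equal to p_1/p_2.
So p_2·x_2 = 2·p_1·x_1; combined with the budget, a share 1/3 of income goes to x_1.
Demand: x_1*(p_1,p_2,M) = 1/3·M/p_1 and x_2* = 2/3·M/p_2.
At p_1=3.5, p_2=46.2, M=34: x_2* = 2/3·34/46.2 = 0.4906.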